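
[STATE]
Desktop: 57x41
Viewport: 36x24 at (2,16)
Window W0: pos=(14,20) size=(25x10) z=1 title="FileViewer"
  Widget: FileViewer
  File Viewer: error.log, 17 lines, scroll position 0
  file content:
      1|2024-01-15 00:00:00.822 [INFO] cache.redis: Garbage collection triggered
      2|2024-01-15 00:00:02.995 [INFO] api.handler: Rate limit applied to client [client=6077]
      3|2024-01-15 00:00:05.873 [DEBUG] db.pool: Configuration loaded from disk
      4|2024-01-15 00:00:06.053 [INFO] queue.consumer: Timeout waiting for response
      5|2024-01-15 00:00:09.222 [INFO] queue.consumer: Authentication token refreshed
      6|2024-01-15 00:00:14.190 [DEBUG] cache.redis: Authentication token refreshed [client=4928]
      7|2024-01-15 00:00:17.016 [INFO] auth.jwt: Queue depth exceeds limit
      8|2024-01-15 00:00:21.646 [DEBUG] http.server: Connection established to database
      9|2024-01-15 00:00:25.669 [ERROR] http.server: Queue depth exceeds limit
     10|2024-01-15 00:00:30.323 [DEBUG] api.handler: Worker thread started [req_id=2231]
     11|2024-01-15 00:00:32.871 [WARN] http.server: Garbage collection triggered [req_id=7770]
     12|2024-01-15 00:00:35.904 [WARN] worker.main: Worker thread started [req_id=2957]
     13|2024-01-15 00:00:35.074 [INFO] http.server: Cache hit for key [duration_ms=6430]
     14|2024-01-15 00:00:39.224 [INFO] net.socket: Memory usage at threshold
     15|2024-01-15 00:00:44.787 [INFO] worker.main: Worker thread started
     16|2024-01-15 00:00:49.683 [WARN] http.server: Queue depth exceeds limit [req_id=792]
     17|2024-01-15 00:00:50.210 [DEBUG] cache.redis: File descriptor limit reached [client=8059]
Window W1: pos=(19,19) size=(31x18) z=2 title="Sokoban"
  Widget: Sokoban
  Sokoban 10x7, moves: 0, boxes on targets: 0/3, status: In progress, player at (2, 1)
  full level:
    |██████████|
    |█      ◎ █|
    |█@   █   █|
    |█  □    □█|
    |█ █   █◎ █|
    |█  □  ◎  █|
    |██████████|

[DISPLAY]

                                    
                                    
                                    
                 ┏━━━━━━━━━━━━━━━━━━
            ┏━━━━┃ Sokoban          
            ┃ Fil┠──────────────────
            ┠────┃██████████        
            ┃2024┃█      ◎ █        
            ┃2024┃█@   █   █        
            ┃2024┃█  □    □█        
            ┃2024┃█ █   █◎ █        
            ┃2024┃█  □  ◎  █        
            ┃2024┃██████████        
            ┗━━━━┃Moves: 0  0/3     
                 ┃                  
                 ┃                  
                 ┃                  
                 ┃                  
                 ┃                  
                 ┃                  
                 ┗━━━━━━━━━━━━━━━━━━
                                    
                                    
                                    


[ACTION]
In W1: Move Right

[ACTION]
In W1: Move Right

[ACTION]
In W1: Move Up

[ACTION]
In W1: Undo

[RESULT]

                                    
                                    
                                    
                 ┏━━━━━━━━━━━━━━━━━━
            ┏━━━━┃ Sokoban          
            ┃ Fil┠──────────────────
            ┠────┃██████████        
            ┃2024┃█      ◎ █        
            ┃2024┃█  @ █   █        
            ┃2024┃█  □    □█        
            ┃2024┃█ █   █◎ █        
            ┃2024┃█  □  ◎  █        
            ┃2024┃██████████        
            ┗━━━━┃Moves: 2  0/3     
                 ┃                  
                 ┃                  
                 ┃                  
                 ┃                  
                 ┃                  
                 ┃                  
                 ┗━━━━━━━━━━━━━━━━━━
                                    
                                    
                                    


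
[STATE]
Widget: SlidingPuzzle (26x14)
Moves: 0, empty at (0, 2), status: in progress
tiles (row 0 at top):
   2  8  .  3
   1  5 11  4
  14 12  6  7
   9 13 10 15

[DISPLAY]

┌────┬────┬────┬────┐     
│  2 │  8 │    │  3 │     
├────┼────┼────┼────┤     
│  1 │  5 │ 11 │  4 │     
├────┼────┼────┼────┤     
│ 14 │ 12 │  6 │  7 │     
├────┼────┼────┼────┤     
│  9 │ 13 │ 10 │ 15 │     
└────┴────┴────┴────┘     
Moves: 0                  
                          
                          
                          
                          


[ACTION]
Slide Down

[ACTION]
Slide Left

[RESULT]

┌────┬────┬────┬────┐     
│  2 │  8 │  3 │    │     
├────┼────┼────┼────┤     
│  1 │  5 │ 11 │  4 │     
├────┼────┼────┼────┤     
│ 14 │ 12 │  6 │  7 │     
├────┼────┼────┼────┤     
│  9 │ 13 │ 10 │ 15 │     
└────┴────┴────┴────┘     
Moves: 1                  
                          
                          
                          
                          


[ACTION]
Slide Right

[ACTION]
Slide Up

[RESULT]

┌────┬────┬────┬────┐     
│  2 │  8 │ 11 │  3 │     
├────┼────┼────┼────┤     
│  1 │  5 │    │  4 │     
├────┼────┼────┼────┤     
│ 14 │ 12 │  6 │  7 │     
├────┼────┼────┼────┤     
│  9 │ 13 │ 10 │ 15 │     
└────┴────┴────┴────┘     
Moves: 3                  
                          
                          
                          
                          


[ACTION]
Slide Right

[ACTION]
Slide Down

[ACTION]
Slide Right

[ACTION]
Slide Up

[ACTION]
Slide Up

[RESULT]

┌────┬────┬────┬────┐     
│  1 │  2 │ 11 │  3 │     
├────┼────┼────┼────┤     
│ 14 │  8 │  5 │  4 │     
├────┼────┼────┼────┤     
│    │ 12 │  6 │  7 │     
├────┼────┼────┼────┤     
│  9 │ 13 │ 10 │ 15 │     
└────┴────┴────┴────┘     
Moves: 8                  
                          
                          
                          
                          


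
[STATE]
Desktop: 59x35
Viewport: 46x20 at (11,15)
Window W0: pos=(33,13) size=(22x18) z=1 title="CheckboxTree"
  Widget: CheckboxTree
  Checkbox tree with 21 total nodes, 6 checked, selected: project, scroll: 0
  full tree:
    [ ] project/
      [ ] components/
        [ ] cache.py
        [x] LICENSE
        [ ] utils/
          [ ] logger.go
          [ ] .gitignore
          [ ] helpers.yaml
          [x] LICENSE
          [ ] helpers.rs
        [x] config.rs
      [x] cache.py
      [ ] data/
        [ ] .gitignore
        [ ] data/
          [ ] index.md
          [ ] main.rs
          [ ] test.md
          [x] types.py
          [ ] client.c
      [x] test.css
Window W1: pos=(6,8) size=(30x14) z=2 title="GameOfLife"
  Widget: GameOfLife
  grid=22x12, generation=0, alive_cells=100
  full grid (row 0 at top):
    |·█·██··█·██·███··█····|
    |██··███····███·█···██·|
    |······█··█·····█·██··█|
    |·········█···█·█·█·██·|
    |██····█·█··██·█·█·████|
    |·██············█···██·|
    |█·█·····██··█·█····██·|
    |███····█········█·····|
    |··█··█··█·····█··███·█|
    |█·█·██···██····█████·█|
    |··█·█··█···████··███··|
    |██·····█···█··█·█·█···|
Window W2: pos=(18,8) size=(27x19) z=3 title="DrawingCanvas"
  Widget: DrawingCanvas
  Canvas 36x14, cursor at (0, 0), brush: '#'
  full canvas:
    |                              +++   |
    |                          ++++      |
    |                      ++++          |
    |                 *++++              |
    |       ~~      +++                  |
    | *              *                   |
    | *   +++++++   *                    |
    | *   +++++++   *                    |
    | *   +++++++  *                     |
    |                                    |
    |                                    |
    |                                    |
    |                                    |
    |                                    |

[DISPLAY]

··█·█··┃       ~~      +++       ┃─────────┨  
·······┃ *              *        ┃t/       ┃  
····██·┃ *   +++++++   *         ┃onents/  ┃  
···█···┃ *   +++++++   *         ┃che.py   ┃  
·█··█··┃ *   +++++++  *          ┃CENSE    ┃  
██···██┃                         ┃ils/     ┃  
━━━━━━━┃                         ┃logger.go┃  
       ┃                         ┃.gitignor┃  
       ┃                         ┃helpers.y┃  
       ┃                         ┃LICENSE  ┃  
       ┃                         ┃helpers.r┃  
       ┗━━━━━━━━━━━━━━━━━━━━━━━━━┛nfig.rs  ┃  
                      ┃   [x] cache.py     ┃  
                      ┃   [-] data/        ┃  
                      ┃     [ ] .gitignore ┃  
                      ┗━━━━━━━━━━━━━━━━━━━━┛  
                                              
                                              
                                              
                                              


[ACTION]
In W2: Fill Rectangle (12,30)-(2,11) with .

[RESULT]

··█·█··┃       ~~  ..............┃─────────┨  
·······┃ *         ..............┃t/       ┃  
····██·┃ *   ++++++..............┃onents/  ┃  
···█···┃ *   ++++++..............┃che.py   ┃  
·█··█··┃ *   ++++++..............┃CENSE    ┃  
██···██┃           ..............┃ils/     ┃  
━━━━━━━┃           ..............┃logger.go┃  
       ┃           ..............┃.gitignor┃  
       ┃           ..............┃helpers.y┃  
       ┃                         ┃LICENSE  ┃  
       ┃                         ┃helpers.r┃  
       ┗━━━━━━━━━━━━━━━━━━━━━━━━━┛nfig.rs  ┃  
                      ┃   [x] cache.py     ┃  
                      ┃   [-] data/        ┃  
                      ┃     [ ] .gitignore ┃  
                      ┗━━━━━━━━━━━━━━━━━━━━┛  
                                              
                                              
                                              
                                              


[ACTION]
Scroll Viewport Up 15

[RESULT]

                                              
                                              
                                              
                                              
                                              
                                              
                                              
                                              
━━━━━━━┏━━━━━━━━━━━━━━━━━━━━━━━━━┓            
eOfLife┃ DrawingCanvas           ┃            
───────┠─────────────────────────┨            
 0     ┃+                        ┃            
███····┃                         ┃            
··█··█·┃           ..............┃━━━━━━━━━┓  
·····█·┃           ..............┃ee       ┃  
··█·█··┃       ~~  ..............┃─────────┨  
·······┃ *         ..............┃t/       ┃  
····██·┃ *   ++++++..............┃onents/  ┃  
···█···┃ *   ++++++..............┃che.py   ┃  
·█··█··┃ *   ++++++..............┃CENSE    ┃  


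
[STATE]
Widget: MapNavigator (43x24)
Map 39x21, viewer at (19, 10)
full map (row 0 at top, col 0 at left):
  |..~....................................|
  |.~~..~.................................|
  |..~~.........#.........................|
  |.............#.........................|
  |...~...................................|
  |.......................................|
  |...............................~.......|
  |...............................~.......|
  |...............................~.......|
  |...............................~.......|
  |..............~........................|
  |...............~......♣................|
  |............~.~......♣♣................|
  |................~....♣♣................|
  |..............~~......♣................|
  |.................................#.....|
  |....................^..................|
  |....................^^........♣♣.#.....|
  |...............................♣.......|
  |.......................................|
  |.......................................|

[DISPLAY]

                                           
                                           
  ..~....................................  
  .~~..~.................................  
  ..~~.........#.........................  
  .............#.........................  
  ...~...................................  
  .......................................  
  ...............................~.......  
  ...............................~.......  
  ...............................~.......  
  ...............................~.......  
  ..............~....@...................  
  ...............~......♣................  
  ............~.~......♣♣................  
  ................~....♣♣................  
  ..............~~......♣................  
  .................................#.....  
  ....................^..................  
  ....................^^........♣♣.#.....  
  ...............................♣.......  
  .......................................  
  .......................................  
                                           


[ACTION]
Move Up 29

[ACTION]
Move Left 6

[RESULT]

                                           
                                           
                                           
                                           
                                           
                                           
                                           
                                           
                                           
                                           
                                           
                                           
        ..~..........@.....................
        .~~..~.............................
        ..~~.........#.....................
        .............#.....................
        ...~...............................
        ...................................
        ...............................~...
        ...............................~...
        ...............................~...
        ...............................~...
        ..............~....................
        ...............~......♣............


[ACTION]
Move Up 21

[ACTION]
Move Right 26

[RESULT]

                                           
                                           
                                           
                                           
                                           
                                           
                                           
                                           
                                           
                                           
                                           
                                           
.....................@                     
......................                     
......................                     
......................                     
......................                     
......................                     
..............~.......                     
..............~.......                     
..............~.......                     
..............~.......                     
......................                     
.....♣................                     


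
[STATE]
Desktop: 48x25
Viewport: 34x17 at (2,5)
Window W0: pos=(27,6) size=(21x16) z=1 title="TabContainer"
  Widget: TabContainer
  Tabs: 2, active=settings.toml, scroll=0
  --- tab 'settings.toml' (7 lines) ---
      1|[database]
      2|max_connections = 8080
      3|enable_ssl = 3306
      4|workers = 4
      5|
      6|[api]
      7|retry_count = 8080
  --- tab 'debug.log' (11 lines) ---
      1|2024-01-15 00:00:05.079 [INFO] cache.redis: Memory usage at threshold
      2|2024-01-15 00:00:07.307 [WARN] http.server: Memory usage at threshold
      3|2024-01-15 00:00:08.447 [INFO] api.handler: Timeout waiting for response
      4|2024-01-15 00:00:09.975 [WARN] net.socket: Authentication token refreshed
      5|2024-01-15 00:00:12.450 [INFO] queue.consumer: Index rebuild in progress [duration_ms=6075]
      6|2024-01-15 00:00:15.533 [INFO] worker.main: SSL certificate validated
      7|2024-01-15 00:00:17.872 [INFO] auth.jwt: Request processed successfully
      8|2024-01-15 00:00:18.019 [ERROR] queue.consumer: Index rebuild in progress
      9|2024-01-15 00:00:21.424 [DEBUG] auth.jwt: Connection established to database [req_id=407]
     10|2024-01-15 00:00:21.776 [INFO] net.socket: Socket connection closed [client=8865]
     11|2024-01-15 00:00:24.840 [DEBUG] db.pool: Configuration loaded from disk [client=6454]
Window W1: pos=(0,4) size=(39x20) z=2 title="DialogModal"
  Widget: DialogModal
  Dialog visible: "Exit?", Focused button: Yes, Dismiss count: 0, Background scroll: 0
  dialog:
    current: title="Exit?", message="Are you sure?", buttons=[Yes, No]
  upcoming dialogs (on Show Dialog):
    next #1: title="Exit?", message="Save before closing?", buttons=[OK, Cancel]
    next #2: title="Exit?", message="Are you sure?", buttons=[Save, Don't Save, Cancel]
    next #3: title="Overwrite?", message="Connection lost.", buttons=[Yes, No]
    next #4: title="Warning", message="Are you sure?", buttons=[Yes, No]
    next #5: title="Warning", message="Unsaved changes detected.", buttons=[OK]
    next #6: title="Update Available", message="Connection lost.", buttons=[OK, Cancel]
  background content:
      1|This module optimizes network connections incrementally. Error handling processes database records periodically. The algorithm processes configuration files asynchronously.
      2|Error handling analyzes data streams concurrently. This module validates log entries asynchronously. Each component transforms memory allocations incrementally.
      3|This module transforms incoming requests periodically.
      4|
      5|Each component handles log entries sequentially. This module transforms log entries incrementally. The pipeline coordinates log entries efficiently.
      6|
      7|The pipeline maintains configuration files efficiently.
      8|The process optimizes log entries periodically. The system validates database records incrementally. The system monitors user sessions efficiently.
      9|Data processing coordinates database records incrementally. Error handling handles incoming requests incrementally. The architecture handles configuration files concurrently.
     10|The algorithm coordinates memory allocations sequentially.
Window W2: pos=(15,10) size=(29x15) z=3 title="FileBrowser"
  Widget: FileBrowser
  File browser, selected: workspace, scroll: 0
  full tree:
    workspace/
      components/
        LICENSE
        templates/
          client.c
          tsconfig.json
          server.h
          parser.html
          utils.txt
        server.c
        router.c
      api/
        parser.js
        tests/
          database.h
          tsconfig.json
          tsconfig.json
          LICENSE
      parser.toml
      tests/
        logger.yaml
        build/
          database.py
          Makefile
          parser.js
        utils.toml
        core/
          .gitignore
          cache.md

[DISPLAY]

DialogModal                       
──────────────────────────────────
his module optimizes network conne
rror handling analyzes data stream
his module transforms incoming req
             ┏━━━━━━━━━━━━━━━━━━━━
ach component┃ FileBrowser        
         ┌───┠────────────────────
he pipeli│   ┃> [-] workspace/    
he proces│ Ar┃    [+] components/ 
ata proce│   ┃    [+] api/        
he algori└───┃    parser.toml     
             ┃    [+] tests/      
             ┃                    
             ┃                    
             ┃                    
             ┃                    


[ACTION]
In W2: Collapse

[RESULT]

DialogModal                       
──────────────────────────────────
his module optimizes network conne
rror handling analyzes data stream
his module transforms incoming req
             ┏━━━━━━━━━━━━━━━━━━━━
ach component┃ FileBrowser        
         ┌───┠────────────────────
he pipeli│   ┃> [+] workspace/    
he proces│ Ar┃                    
ata proce│   ┃                    
he algori└───┃                    
             ┃                    
             ┃                    
             ┃                    
             ┃                    
             ┃                    


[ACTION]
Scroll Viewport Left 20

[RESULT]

┃ DialogModal                     
┠─────────────────────────────────
┃This module optimizes network con
┃Error handling analyzes data stre
┃This module transforms incoming r
┃              ┏━━━━━━━━━━━━━━━━━━
┃Each component┃ FileBrowser      
┃          ┌───┠──────────────────
┃The pipeli│   ┃> [+] workspace/  
┃The proces│ Ar┃                  
┃Data proce│   ┃                  
┃The algori└───┃                  
┃              ┃                  
┃              ┃                  
┃              ┃                  
┃              ┃                  
┃              ┃                  


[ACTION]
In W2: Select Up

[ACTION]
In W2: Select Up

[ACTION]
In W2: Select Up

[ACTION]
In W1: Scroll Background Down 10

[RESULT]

┃ DialogModal                     
┠─────────────────────────────────
┃The algorithm coordinates memory 
┃                                 
┃                                 
┃              ┏━━━━━━━━━━━━━━━━━━
┃              ┃ FileBrowser      
┃          ┌───┠──────────────────
┃          │   ┃> [+] workspace/  
┃          │ Ar┃                  
┃          │   ┃                  
┃          └───┃                  
┃              ┃                  
┃              ┃                  
┃              ┃                  
┃              ┃                  
┃              ┃                  


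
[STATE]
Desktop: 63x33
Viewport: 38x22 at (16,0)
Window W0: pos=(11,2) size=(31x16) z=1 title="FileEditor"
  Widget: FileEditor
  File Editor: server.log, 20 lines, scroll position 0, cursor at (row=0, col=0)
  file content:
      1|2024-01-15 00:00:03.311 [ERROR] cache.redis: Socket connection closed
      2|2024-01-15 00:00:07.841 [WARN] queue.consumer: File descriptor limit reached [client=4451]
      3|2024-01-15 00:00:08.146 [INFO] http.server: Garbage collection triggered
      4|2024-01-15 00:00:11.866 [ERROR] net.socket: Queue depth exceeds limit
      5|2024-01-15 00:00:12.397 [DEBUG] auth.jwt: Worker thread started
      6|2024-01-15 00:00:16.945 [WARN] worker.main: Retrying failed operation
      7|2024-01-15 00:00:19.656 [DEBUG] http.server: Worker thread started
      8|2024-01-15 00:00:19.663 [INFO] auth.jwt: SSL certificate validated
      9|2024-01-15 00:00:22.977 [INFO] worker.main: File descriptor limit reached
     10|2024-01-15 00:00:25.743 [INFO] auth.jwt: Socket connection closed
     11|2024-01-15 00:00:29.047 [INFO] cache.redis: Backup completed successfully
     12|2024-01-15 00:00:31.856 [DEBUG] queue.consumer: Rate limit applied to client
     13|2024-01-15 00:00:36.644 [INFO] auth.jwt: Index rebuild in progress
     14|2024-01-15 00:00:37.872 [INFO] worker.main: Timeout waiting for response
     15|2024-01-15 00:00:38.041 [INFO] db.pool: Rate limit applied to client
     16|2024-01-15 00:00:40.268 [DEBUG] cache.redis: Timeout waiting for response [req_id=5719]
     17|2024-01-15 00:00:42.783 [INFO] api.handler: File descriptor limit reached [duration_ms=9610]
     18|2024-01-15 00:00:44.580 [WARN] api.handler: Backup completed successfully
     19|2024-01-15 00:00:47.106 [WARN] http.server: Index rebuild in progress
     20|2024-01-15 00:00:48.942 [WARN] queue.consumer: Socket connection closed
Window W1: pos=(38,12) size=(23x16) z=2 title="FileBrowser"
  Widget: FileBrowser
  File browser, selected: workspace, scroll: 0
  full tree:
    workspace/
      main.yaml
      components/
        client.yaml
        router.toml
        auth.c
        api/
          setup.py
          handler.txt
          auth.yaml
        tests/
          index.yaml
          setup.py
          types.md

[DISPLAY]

                                      
                                      
━━━━━━━━━━━━━━━━━━━━━━━━━┓            
eEditor                  ┃            
─────────────────────────┨            
-01-15 00:00:03.311 [ERR▲┃            
-01-15 00:00:07.841 [WAR█┃            
-01-15 00:00:08.146 [INF░┃            
-01-15 00:00:11.866 [ERR░┃            
-01-15 00:00:12.397 [DEB░┃            
-01-15 00:00:16.945 [WAR░┃            
-01-15 00:00:19.656 [DEB░┃            
-01-15 00:00:19.663 [I┏━━━━━━━━━━━━━━━
-01-15 00:00:22.977 [I┃ FileBrowser   
-01-15 00:00:25.743 [I┠───────────────
-01-15 00:00:29.047 [I┃> [-] workspace
-01-15 00:00:31.856 [D┃    main.yaml  
━━━━━━━━━━━━━━━━━━━━━━┃    [+] compone
                      ┃               
                      ┃               
                      ┃               
                      ┃               


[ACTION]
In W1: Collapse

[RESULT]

                                      
                                      
━━━━━━━━━━━━━━━━━━━━━━━━━┓            
eEditor                  ┃            
─────────────────────────┨            
-01-15 00:00:03.311 [ERR▲┃            
-01-15 00:00:07.841 [WAR█┃            
-01-15 00:00:08.146 [INF░┃            
-01-15 00:00:11.866 [ERR░┃            
-01-15 00:00:12.397 [DEB░┃            
-01-15 00:00:16.945 [WAR░┃            
-01-15 00:00:19.656 [DEB░┃            
-01-15 00:00:19.663 [I┏━━━━━━━━━━━━━━━
-01-15 00:00:22.977 [I┃ FileBrowser   
-01-15 00:00:25.743 [I┠───────────────
-01-15 00:00:29.047 [I┃> [+] workspace
-01-15 00:00:31.856 [D┃               
━━━━━━━━━━━━━━━━━━━━━━┃               
                      ┃               
                      ┃               
                      ┃               
                      ┃               


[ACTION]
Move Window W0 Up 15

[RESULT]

━━━━━━━━━━━━━━━━━━━━━━━━━┓            
eEditor                  ┃            
─────────────────────────┨            
-01-15 00:00:03.311 [ERR▲┃            
-01-15 00:00:07.841 [WAR█┃            
-01-15 00:00:08.146 [INF░┃            
-01-15 00:00:11.866 [ERR░┃            
-01-15 00:00:12.397 [DEB░┃            
-01-15 00:00:16.945 [WAR░┃            
-01-15 00:00:19.656 [DEB░┃            
-01-15 00:00:19.663 [INF░┃            
-01-15 00:00:22.977 [INF░┃            
-01-15 00:00:25.743 [I┏━━━━━━━━━━━━━━━
-01-15 00:00:29.047 [I┃ FileBrowser   
-01-15 00:00:31.856 [D┠───────────────
━━━━━━━━━━━━━━━━━━━━━━┃> [+] workspace
                      ┃               
                      ┃               
                      ┃               
                      ┃               
                      ┃               
                      ┃               


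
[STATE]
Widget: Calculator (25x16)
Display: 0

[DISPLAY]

                        0
┌───┬───┬───┬───┐        
│ 7 │ 8 │ 9 │ ÷ │        
├───┼───┼───┼───┤        
│ 4 │ 5 │ 6 │ × │        
├───┼───┼───┼───┤        
│ 1 │ 2 │ 3 │ - │        
├───┼───┼───┼───┤        
│ 0 │ . │ = │ + │        
├───┼───┼───┼───┤        
│ C │ MC│ MR│ M+│        
└───┴───┴───┴───┘        
                         
                         
                         
                         


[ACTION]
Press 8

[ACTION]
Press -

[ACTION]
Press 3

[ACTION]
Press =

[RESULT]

                        5
┌───┬───┬───┬───┐        
│ 7 │ 8 │ 9 │ ÷ │        
├───┼───┼───┼───┤        
│ 4 │ 5 │ 6 │ × │        
├───┼───┼───┼───┤        
│ 1 │ 2 │ 3 │ - │        
├───┼───┼───┼───┤        
│ 0 │ . │ = │ + │        
├───┼───┼───┼───┤        
│ C │ MC│ MR│ M+│        
└───┴───┴───┴───┘        
                         
                         
                         
                         


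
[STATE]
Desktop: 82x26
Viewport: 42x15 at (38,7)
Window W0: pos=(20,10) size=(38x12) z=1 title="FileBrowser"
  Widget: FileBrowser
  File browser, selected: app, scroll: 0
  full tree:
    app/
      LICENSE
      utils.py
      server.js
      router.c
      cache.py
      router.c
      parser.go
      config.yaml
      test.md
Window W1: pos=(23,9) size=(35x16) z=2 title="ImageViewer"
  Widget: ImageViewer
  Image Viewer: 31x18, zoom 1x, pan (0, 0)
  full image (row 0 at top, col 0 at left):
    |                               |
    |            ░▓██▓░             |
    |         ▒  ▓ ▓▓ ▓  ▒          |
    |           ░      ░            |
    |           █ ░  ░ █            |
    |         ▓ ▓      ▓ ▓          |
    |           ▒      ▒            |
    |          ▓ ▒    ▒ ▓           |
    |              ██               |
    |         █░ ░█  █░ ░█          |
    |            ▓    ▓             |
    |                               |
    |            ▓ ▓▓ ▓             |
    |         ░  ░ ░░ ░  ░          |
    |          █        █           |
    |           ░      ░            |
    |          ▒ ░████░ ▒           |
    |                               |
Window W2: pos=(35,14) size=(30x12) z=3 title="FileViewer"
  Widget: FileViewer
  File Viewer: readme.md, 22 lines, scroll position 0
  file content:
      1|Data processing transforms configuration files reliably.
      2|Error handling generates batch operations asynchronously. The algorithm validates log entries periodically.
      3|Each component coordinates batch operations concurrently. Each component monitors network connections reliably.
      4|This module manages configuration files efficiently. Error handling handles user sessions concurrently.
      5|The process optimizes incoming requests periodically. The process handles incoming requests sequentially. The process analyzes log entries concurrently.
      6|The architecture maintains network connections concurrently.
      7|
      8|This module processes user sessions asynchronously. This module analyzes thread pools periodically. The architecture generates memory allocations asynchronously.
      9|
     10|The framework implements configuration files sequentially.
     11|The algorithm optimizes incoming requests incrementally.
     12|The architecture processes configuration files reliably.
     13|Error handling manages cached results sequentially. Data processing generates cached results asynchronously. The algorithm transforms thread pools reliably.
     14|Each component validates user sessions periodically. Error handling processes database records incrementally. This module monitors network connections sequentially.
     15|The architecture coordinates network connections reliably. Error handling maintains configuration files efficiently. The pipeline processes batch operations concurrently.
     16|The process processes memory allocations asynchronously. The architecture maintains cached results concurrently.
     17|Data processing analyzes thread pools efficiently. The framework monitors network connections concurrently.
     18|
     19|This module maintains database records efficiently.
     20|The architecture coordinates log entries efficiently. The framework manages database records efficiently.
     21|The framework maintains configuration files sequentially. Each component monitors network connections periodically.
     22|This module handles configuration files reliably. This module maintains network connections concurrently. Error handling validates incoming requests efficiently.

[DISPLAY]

                                          
                                          
━━━━━━━━━━━━━━━━━━━┓                      
                   ┃                      
───────────────────┨                      
                   ┃                      
██▓░               ┃                      
━━━━━━━━━━━━━━━━━━━━━━━━━━┓               
ileViewer                 ┃               
──────────────────────────┨               
ta processing transforms ▲┃               
ror handling generates ba█┃               
ch component coordinates ░┃               
is module manages configu░┃               
e process optimizes incom░┃               


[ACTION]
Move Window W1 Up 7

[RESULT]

▓▓ ▓  ▒            ┃                      
    ░              ┃                      
  ░ █              ┃                      
    ▓ ▓            ┃                      
    ▒              ┃                      
   ▒ ▓             ┃                      
██                 ┃                      
━━━━━━━━━━━━━━━━━━━━━━━━━━┓               
ileViewer                 ┃               
──────────────────────────┨               
ta processing transforms ▲┃               
ror handling generates ba█┃               
ch component coordinates ░┃               
is module manages configu░┃               
e process optimizes incom░┃               


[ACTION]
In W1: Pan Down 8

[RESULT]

   ▓               ┃                      
                   ┃                      
▓▓ ▓               ┃                      
░░ ░  ░            ┃                      
     █             ┃                      
    ░              ┃                      
███░ ▒             ┃                      
━━━━━━━━━━━━━━━━━━━━━━━━━━┓               
ileViewer                 ┃               
──────────────────────────┨               
ta processing transforms ▲┃               
ror handling generates ba█┃               
ch component coordinates ░┃               
is module manages configu░┃               
e process optimizes incom░┃               


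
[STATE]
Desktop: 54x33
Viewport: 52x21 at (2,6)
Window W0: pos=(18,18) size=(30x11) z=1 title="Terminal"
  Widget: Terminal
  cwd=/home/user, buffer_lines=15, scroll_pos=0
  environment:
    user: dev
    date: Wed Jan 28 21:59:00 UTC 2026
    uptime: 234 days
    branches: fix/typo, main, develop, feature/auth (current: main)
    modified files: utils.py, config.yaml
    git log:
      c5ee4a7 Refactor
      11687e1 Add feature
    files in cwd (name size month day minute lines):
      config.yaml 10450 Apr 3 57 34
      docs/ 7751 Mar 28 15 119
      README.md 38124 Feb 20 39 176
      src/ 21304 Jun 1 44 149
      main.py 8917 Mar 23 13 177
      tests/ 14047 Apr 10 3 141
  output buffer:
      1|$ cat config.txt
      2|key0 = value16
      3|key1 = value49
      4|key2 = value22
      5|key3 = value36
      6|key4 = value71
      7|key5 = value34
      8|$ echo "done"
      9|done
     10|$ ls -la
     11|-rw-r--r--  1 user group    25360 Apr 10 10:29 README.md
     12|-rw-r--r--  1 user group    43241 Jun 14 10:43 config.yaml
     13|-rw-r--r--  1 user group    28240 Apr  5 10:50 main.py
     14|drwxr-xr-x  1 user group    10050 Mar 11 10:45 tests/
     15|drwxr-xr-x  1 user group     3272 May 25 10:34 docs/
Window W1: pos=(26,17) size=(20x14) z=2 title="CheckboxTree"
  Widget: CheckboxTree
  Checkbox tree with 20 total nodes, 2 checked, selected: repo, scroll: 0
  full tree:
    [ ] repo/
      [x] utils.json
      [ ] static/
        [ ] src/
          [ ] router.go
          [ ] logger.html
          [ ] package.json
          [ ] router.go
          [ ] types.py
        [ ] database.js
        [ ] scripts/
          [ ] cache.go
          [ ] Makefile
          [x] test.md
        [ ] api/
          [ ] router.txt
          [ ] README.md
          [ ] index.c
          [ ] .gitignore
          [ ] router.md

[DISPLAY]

                                                    
                                                    
                                                    
                                                    
                                                    
                                                    
                                                    
                                                    
                                                    
                                                    
                                                    
                        ┏━━━━━━━━━━━━━━━━━━┓        
                ┏━━━━━━━┃ CheckboxTree     ┃━┓      
                ┃ Termin┠──────────────────┨ ┃      
                ┠───────┃>[-] repo/        ┃─┨      
                ┃$ cat c┃   [x] utils.json ┃ ┃      
                ┃key0 = ┃   [-] static/    ┃ ┃      
                ┃key1 = ┃     [ ] src/     ┃ ┃      
                ┃key2 = ┃       [ ] router.┃ ┃      
                ┃key3 = ┃       [ ] logger.┃ ┃      
                ┃key4 = ┃       [ ] package┃ ┃      


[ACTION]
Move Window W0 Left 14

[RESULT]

                                                    
                                                    
                                                    
                                                    
                                                    
                                                    
                                                    
                                                    
                                                    
                                                    
                                                    
                        ┏━━━━━━━━━━━━━━━━━━┓        
  ┏━━━━━━━━━━━━━━━━━━━━━┃ CheckboxTree     ┃        
  ┃ Terminal            ┠──────────────────┨        
  ┠─────────────────────┃>[-] repo/        ┃        
  ┃$ cat config.txt     ┃   [x] utils.json ┃        
  ┃key0 = value16       ┃   [-] static/    ┃        
  ┃key1 = value49       ┃     [ ] src/     ┃        
  ┃key2 = value22       ┃       [ ] router.┃        
  ┃key3 = value36       ┃       [ ] logger.┃        
  ┃key4 = value71       ┃       [ ] package┃        


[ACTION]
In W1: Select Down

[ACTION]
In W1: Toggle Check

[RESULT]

                                                    
                                                    
                                                    
                                                    
                                                    
                                                    
                                                    
                                                    
                                                    
                                                    
                                                    
                        ┏━━━━━━━━━━━━━━━━━━┓        
  ┏━━━━━━━━━━━━━━━━━━━━━┃ CheckboxTree     ┃        
  ┃ Terminal            ┠──────────────────┨        
  ┠─────────────────────┃ [-] repo/        ┃        
  ┃$ cat config.txt     ┃>  [ ] utils.json ┃        
  ┃key0 = value16       ┃   [-] static/    ┃        
  ┃key1 = value49       ┃     [ ] src/     ┃        
  ┃key2 = value22       ┃       [ ] router.┃        
  ┃key3 = value36       ┃       [ ] logger.┃        
  ┃key4 = value71       ┃       [ ] package┃        


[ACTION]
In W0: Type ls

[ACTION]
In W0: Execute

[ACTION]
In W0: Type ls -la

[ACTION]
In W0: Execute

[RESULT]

                                                    
                                                    
                                                    
                                                    
                                                    
                                                    
                                                    
                                                    
                                                    
                                                    
                                                    
                        ┏━━━━━━━━━━━━━━━━━━┓        
  ┏━━━━━━━━━━━━━━━━━━━━━┃ CheckboxTree     ┃        
  ┃ Terminal            ┠──────────────────┨        
  ┠─────────────────────┃ [-] repo/        ┃        
  ┃-rw-r--r--  1 dev gro┃>  [ ] utils.json ┃        
  ┃drwxr-xr-x  1 dev gro┃   [-] static/    ┃        
  ┃-rw-r--r--  1 dev gro┃     [ ] src/     ┃        
  ┃drwxr-xr-x  1 dev gro┃       [ ] router.┃        
  ┃-rw-r--r--  1 dev gro┃       [ ] logger.┃        
  ┃drwxr-xr-x  1 dev gro┃       [ ] package┃        
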